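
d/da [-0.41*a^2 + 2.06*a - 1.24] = 2.06 - 0.82*a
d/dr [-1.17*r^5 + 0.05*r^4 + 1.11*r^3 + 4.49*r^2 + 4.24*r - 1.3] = -5.85*r^4 + 0.2*r^3 + 3.33*r^2 + 8.98*r + 4.24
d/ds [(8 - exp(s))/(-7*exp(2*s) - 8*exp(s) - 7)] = (-7*exp(2*s) + 112*exp(s) + 71)*exp(s)/(49*exp(4*s) + 112*exp(3*s) + 162*exp(2*s) + 112*exp(s) + 49)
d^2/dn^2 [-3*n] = 0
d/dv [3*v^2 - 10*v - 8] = 6*v - 10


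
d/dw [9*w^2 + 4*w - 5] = 18*w + 4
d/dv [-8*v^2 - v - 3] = -16*v - 1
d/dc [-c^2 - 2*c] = -2*c - 2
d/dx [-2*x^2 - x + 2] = -4*x - 1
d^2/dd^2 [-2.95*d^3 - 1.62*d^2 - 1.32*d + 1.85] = -17.7*d - 3.24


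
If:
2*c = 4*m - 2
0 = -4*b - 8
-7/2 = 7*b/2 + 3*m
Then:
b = -2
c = 4/3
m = 7/6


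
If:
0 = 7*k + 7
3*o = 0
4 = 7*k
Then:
No Solution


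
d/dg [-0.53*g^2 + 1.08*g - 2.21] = 1.08 - 1.06*g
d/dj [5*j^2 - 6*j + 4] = 10*j - 6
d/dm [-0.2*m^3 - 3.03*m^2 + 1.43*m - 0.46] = -0.6*m^2 - 6.06*m + 1.43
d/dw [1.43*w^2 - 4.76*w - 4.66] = 2.86*w - 4.76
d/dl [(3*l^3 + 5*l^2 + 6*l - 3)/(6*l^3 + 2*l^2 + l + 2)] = (-24*l^4 - 66*l^3 + 65*l^2 + 32*l + 15)/(36*l^6 + 24*l^5 + 16*l^4 + 28*l^3 + 9*l^2 + 4*l + 4)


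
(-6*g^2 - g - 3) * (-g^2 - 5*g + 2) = 6*g^4 + 31*g^3 - 4*g^2 + 13*g - 6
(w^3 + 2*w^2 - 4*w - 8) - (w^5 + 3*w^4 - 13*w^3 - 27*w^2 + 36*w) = -w^5 - 3*w^4 + 14*w^3 + 29*w^2 - 40*w - 8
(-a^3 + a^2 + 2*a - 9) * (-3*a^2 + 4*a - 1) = 3*a^5 - 7*a^4 - a^3 + 34*a^2 - 38*a + 9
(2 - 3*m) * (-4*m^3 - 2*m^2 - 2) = 12*m^4 - 2*m^3 - 4*m^2 + 6*m - 4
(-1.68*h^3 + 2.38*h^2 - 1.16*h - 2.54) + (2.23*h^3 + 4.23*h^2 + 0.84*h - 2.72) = 0.55*h^3 + 6.61*h^2 - 0.32*h - 5.26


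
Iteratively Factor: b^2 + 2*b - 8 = (b + 4)*(b - 2)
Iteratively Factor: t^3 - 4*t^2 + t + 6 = (t - 2)*(t^2 - 2*t - 3) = (t - 3)*(t - 2)*(t + 1)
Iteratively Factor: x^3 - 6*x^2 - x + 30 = (x - 5)*(x^2 - x - 6) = (x - 5)*(x - 3)*(x + 2)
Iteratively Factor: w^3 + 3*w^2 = (w)*(w^2 + 3*w) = w*(w + 3)*(w)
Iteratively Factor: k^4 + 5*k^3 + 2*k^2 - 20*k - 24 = (k + 2)*(k^3 + 3*k^2 - 4*k - 12) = (k + 2)^2*(k^2 + k - 6) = (k + 2)^2*(k + 3)*(k - 2)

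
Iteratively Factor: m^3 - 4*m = (m)*(m^2 - 4) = m*(m + 2)*(m - 2)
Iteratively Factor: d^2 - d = (d)*(d - 1)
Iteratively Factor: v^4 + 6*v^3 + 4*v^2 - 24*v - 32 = (v + 2)*(v^3 + 4*v^2 - 4*v - 16) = (v + 2)^2*(v^2 + 2*v - 8) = (v + 2)^2*(v + 4)*(v - 2)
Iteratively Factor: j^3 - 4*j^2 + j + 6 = (j - 3)*(j^2 - j - 2) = (j - 3)*(j - 2)*(j + 1)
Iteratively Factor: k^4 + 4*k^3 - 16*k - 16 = (k + 2)*(k^3 + 2*k^2 - 4*k - 8) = (k - 2)*(k + 2)*(k^2 + 4*k + 4) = (k - 2)*(k + 2)^2*(k + 2)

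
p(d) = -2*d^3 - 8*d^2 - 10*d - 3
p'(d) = -6*d^2 - 16*d - 10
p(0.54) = -11.05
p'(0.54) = -20.39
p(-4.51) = 62.85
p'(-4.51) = -59.88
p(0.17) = -4.94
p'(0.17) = -12.89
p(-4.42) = 57.61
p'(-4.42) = -56.50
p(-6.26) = 236.73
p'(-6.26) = -144.97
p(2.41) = -101.56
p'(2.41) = -83.41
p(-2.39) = 2.51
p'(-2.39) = -6.03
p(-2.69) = 4.94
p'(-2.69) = -10.38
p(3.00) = -159.00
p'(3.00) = -112.00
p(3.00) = -159.00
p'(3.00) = -112.00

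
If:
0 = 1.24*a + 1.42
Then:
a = -1.15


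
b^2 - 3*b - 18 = (b - 6)*(b + 3)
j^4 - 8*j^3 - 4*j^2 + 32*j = j*(j - 8)*(j - 2)*(j + 2)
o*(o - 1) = o^2 - o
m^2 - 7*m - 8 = (m - 8)*(m + 1)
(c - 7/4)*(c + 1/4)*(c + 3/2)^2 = c^4 + 3*c^3/2 - 43*c^2/16 - 75*c/16 - 63/64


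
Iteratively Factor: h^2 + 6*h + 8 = (h + 4)*(h + 2)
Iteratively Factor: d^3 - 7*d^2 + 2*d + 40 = (d - 4)*(d^2 - 3*d - 10) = (d - 5)*(d - 4)*(d + 2)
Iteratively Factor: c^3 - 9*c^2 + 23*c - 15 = (c - 3)*(c^2 - 6*c + 5) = (c - 3)*(c - 1)*(c - 5)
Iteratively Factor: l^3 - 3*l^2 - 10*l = (l)*(l^2 - 3*l - 10) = l*(l - 5)*(l + 2)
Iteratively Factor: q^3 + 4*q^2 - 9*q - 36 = (q + 4)*(q^2 - 9) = (q + 3)*(q + 4)*(q - 3)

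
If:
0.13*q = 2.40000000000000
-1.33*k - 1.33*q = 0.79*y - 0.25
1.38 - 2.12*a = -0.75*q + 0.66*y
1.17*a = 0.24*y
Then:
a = 2.85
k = -26.53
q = 18.46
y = 13.91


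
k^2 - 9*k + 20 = (k - 5)*(k - 4)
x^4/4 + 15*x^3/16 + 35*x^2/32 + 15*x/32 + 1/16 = (x/4 + 1/2)*(x + 1/4)*(x + 1/2)*(x + 1)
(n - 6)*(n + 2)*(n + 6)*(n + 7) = n^4 + 9*n^3 - 22*n^2 - 324*n - 504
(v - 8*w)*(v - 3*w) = v^2 - 11*v*w + 24*w^2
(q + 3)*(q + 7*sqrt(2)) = q^2 + 3*q + 7*sqrt(2)*q + 21*sqrt(2)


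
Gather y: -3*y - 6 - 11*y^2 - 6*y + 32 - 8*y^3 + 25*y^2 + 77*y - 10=-8*y^3 + 14*y^2 + 68*y + 16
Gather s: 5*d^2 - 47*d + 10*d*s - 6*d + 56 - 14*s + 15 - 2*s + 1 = 5*d^2 - 53*d + s*(10*d - 16) + 72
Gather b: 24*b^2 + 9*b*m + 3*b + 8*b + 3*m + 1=24*b^2 + b*(9*m + 11) + 3*m + 1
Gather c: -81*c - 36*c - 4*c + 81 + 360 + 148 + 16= 605 - 121*c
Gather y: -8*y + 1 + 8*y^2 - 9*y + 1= 8*y^2 - 17*y + 2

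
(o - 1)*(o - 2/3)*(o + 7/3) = o^3 + 2*o^2/3 - 29*o/9 + 14/9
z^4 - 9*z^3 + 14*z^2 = z^2*(z - 7)*(z - 2)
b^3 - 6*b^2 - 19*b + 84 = (b - 7)*(b - 3)*(b + 4)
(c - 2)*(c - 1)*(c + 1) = c^3 - 2*c^2 - c + 2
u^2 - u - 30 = (u - 6)*(u + 5)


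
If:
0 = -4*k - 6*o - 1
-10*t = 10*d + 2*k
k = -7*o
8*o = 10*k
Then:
No Solution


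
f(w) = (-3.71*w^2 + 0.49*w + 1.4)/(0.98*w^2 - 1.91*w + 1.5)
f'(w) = (0.49 - 7.42*w)/(0.98*w^2 - 1.91*w + 1.5) + (1.91 - 1.96*w)*(-3.71*w^2 + 0.49*w + 1.4)/(0.98*w^2 - 1.91*w + 1.5)^2 = (6.6059*w^2 - 13.874*w + 3.409)/(0.9604*w^4 - 3.7436*w^3 + 6.5881*w^2 - 5.73*w + 2.25)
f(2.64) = -7.05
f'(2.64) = 1.19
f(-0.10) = 0.77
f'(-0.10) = 1.68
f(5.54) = -5.23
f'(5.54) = 0.29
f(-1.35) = -1.03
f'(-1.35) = 0.99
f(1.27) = -6.05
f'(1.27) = -8.29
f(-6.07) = -2.81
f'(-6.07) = 0.14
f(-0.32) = 0.39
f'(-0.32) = 1.74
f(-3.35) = -2.22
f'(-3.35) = 0.35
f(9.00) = -4.63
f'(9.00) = 0.10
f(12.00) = -4.40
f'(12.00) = 0.06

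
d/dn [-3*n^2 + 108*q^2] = -6*n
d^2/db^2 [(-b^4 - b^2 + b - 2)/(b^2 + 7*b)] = 2*(-b^6 - 21*b^5 - 147*b^4 + 8*b^3 - 6*b^2 - 42*b - 98)/(b^3*(b^3 + 21*b^2 + 147*b + 343))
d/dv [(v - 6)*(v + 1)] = 2*v - 5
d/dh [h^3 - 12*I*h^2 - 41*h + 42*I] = 3*h^2 - 24*I*h - 41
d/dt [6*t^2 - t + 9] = 12*t - 1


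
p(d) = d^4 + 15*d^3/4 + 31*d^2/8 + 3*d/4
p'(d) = 4*d^3 + 45*d^2/4 + 31*d/4 + 3/4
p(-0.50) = 0.19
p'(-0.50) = -0.81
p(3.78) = 464.90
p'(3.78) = 406.83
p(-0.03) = -0.02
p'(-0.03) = 0.53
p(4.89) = 1106.60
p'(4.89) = 775.38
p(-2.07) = 0.15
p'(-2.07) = -2.57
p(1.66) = 36.67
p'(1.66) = 62.91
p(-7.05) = 1343.64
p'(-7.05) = -896.34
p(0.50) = 1.88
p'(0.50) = 7.94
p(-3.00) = 12.38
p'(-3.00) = -29.25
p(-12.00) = 14805.00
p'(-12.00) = -5384.25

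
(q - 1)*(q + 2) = q^2 + q - 2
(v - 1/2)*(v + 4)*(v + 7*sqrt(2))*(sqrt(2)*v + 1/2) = sqrt(2)*v^4 + 7*sqrt(2)*v^3/2 + 29*v^3/2 + 3*sqrt(2)*v^2/2 + 203*v^2/4 - 29*v + 49*sqrt(2)*v/4 - 7*sqrt(2)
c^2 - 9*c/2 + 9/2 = (c - 3)*(c - 3/2)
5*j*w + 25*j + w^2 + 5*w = (5*j + w)*(w + 5)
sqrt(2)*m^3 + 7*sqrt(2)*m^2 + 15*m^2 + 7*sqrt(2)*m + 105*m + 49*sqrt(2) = (m + 7)*(m + 7*sqrt(2))*(sqrt(2)*m + 1)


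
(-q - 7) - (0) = -q - 7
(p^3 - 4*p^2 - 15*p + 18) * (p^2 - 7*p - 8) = p^5 - 11*p^4 + 5*p^3 + 155*p^2 - 6*p - 144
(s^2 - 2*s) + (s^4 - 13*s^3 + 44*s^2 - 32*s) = s^4 - 13*s^3 + 45*s^2 - 34*s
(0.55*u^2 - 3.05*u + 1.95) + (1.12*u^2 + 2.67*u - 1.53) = 1.67*u^2 - 0.38*u + 0.42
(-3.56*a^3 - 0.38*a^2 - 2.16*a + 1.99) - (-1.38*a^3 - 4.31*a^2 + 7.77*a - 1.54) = -2.18*a^3 + 3.93*a^2 - 9.93*a + 3.53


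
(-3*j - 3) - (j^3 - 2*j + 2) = -j^3 - j - 5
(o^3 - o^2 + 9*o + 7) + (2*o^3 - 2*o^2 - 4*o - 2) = 3*o^3 - 3*o^2 + 5*o + 5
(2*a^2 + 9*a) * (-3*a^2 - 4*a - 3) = -6*a^4 - 35*a^3 - 42*a^2 - 27*a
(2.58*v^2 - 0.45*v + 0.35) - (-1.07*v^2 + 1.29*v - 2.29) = 3.65*v^2 - 1.74*v + 2.64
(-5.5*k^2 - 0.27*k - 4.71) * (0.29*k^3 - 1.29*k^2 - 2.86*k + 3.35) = -1.595*k^5 + 7.0167*k^4 + 14.7124*k^3 - 11.5769*k^2 + 12.5661*k - 15.7785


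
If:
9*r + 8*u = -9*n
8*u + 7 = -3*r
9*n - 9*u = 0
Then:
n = -3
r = 17/3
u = -3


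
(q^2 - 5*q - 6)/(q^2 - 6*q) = (q + 1)/q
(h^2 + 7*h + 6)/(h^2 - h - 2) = (h + 6)/(h - 2)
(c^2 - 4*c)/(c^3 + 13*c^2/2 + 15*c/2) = 2*(c - 4)/(2*c^2 + 13*c + 15)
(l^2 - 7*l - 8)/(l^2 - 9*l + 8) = (l + 1)/(l - 1)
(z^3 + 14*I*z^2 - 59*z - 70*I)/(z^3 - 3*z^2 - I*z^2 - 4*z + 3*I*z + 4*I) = (z^3 + 14*I*z^2 - 59*z - 70*I)/(z^3 - z^2*(3 + I) + z*(-4 + 3*I) + 4*I)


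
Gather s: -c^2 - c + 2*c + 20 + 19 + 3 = -c^2 + c + 42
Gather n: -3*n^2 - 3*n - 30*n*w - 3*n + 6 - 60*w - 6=-3*n^2 + n*(-30*w - 6) - 60*w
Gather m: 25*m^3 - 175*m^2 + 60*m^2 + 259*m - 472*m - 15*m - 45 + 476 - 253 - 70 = 25*m^3 - 115*m^2 - 228*m + 108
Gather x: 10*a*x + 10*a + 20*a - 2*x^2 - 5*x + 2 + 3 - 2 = 30*a - 2*x^2 + x*(10*a - 5) + 3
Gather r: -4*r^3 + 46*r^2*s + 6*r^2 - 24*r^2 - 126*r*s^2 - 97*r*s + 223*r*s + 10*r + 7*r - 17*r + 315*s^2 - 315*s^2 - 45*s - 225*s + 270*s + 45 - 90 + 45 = -4*r^3 + r^2*(46*s - 18) + r*(-126*s^2 + 126*s)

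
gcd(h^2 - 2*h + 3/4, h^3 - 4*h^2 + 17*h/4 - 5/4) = h - 1/2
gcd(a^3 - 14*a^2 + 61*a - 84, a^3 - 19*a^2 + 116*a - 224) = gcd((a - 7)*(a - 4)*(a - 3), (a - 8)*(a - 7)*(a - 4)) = a^2 - 11*a + 28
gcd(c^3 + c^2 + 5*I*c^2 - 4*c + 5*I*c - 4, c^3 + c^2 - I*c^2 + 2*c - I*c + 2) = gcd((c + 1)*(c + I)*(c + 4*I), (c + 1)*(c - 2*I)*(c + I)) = c^2 + c*(1 + I) + I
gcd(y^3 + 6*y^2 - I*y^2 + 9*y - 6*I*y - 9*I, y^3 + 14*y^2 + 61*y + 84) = y + 3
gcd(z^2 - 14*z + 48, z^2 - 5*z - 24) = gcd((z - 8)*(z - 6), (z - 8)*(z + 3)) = z - 8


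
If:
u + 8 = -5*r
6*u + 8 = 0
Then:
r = -4/3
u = -4/3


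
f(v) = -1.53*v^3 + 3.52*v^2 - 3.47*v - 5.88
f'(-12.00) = -748.91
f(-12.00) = 3186.48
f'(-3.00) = -65.90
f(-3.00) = 77.52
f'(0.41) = -1.36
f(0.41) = -6.82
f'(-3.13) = -70.47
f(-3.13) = 86.38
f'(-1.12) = -17.11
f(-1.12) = 4.57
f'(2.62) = -16.53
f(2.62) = -18.33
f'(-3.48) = -83.56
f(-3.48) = 113.30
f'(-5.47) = -179.32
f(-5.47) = 368.83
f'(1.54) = -3.51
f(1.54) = -8.46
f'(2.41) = -13.16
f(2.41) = -15.21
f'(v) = -4.59*v^2 + 7.04*v - 3.47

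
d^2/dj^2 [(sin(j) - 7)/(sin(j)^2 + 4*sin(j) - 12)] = (-9*sin(j)^5 + 32*sin(j)^4 + 358*sin(j)^2 + 223*sin(j)/2 - 6*sin(3*j) + sin(5*j)/2 - 296)/((sin(j) - 2)^3*(sin(j) + 6)^3)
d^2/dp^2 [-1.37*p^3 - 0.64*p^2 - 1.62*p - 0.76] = -8.22*p - 1.28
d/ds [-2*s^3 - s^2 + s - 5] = -6*s^2 - 2*s + 1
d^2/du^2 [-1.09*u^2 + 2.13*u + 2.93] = -2.18000000000000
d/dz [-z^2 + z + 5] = 1 - 2*z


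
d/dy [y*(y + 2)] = 2*y + 2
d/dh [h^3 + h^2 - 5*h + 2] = 3*h^2 + 2*h - 5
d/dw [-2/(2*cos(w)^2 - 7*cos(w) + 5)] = 2*(7 - 4*cos(w))*sin(w)/(-7*cos(w) + cos(2*w) + 6)^2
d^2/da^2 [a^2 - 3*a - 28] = 2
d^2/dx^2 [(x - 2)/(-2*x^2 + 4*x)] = -1/x^3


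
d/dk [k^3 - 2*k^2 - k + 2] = 3*k^2 - 4*k - 1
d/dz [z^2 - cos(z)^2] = 2*z + sin(2*z)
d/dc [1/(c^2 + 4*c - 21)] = 2*(-c - 2)/(c^2 + 4*c - 21)^2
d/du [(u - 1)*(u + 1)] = 2*u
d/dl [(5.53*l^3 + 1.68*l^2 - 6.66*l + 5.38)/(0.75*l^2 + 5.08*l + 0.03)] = (4.1475*l^4 + 56.1848*l^3 + 14.0271*l^2 - 7.9692*l - 27.5302)/(0.5625*l^4 + 7.62*l^3 + 25.8514*l^2 + 0.3048*l + 0.0009)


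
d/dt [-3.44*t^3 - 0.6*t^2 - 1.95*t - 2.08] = -10.32*t^2 - 1.2*t - 1.95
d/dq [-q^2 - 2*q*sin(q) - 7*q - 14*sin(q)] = -2*q*cos(q) - 2*q - 2*sin(q) - 14*cos(q) - 7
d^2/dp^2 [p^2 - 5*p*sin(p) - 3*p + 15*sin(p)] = 5*p*sin(p) - 15*sin(p) - 10*cos(p) + 2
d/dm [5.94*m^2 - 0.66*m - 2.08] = 11.88*m - 0.66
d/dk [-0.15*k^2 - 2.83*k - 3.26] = -0.3*k - 2.83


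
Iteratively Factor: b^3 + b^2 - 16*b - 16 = (b + 1)*(b^2 - 16) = (b - 4)*(b + 1)*(b + 4)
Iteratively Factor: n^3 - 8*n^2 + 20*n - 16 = (n - 2)*(n^2 - 6*n + 8) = (n - 2)^2*(n - 4)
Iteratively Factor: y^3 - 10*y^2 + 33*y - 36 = (y - 4)*(y^2 - 6*y + 9) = (y - 4)*(y - 3)*(y - 3)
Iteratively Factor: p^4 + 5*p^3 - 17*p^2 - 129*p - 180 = (p - 5)*(p^3 + 10*p^2 + 33*p + 36) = (p - 5)*(p + 3)*(p^2 + 7*p + 12) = (p - 5)*(p + 3)*(p + 4)*(p + 3)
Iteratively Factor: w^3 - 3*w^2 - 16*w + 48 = (w - 4)*(w^2 + w - 12) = (w - 4)*(w - 3)*(w + 4)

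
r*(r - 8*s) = r^2 - 8*r*s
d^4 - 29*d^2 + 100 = (d - 5)*(d - 2)*(d + 2)*(d + 5)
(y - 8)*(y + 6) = y^2 - 2*y - 48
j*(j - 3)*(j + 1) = j^3 - 2*j^2 - 3*j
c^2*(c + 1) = c^3 + c^2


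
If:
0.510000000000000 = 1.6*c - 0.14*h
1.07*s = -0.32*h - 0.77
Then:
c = 0.108203125 - 0.292578125*s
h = -3.34375*s - 2.40625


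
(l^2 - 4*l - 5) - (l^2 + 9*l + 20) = -13*l - 25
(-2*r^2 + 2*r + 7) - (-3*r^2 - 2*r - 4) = r^2 + 4*r + 11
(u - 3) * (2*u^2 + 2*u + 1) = 2*u^3 - 4*u^2 - 5*u - 3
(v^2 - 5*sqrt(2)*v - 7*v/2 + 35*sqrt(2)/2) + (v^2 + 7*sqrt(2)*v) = 2*v^2 - 7*v/2 + 2*sqrt(2)*v + 35*sqrt(2)/2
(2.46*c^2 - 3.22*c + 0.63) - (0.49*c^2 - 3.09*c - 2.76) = 1.97*c^2 - 0.13*c + 3.39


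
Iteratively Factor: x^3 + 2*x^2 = (x + 2)*(x^2) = x*(x + 2)*(x)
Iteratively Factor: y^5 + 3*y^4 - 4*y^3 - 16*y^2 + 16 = (y + 2)*(y^4 + y^3 - 6*y^2 - 4*y + 8) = (y + 2)^2*(y^3 - y^2 - 4*y + 4) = (y - 2)*(y + 2)^2*(y^2 + y - 2) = (y - 2)*(y - 1)*(y + 2)^2*(y + 2)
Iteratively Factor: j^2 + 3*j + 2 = (j + 2)*(j + 1)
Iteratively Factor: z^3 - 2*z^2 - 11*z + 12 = (z + 3)*(z^2 - 5*z + 4) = (z - 4)*(z + 3)*(z - 1)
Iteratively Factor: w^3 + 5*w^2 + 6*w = (w + 2)*(w^2 + 3*w) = (w + 2)*(w + 3)*(w)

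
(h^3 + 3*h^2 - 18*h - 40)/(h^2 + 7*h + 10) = h - 4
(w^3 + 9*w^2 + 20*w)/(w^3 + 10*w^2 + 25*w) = (w + 4)/(w + 5)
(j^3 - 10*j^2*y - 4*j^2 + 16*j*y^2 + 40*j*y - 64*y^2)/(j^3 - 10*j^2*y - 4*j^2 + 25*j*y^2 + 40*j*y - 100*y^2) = (j^2 - 10*j*y + 16*y^2)/(j^2 - 10*j*y + 25*y^2)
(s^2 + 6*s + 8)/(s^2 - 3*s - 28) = (s + 2)/(s - 7)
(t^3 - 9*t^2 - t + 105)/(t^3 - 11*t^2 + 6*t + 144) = (t^2 - 12*t + 35)/(t^2 - 14*t + 48)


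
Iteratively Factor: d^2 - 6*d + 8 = (d - 2)*(d - 4)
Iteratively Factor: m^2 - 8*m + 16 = (m - 4)*(m - 4)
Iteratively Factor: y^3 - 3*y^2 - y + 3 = (y + 1)*(y^2 - 4*y + 3) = (y - 1)*(y + 1)*(y - 3)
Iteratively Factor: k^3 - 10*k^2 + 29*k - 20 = (k - 1)*(k^2 - 9*k + 20) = (k - 4)*(k - 1)*(k - 5)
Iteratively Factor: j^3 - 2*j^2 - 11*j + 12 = (j - 1)*(j^2 - j - 12) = (j - 1)*(j + 3)*(j - 4)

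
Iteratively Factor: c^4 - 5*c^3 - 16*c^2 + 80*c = (c - 5)*(c^3 - 16*c) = c*(c - 5)*(c^2 - 16) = c*(c - 5)*(c - 4)*(c + 4)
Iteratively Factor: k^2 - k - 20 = (k - 5)*(k + 4)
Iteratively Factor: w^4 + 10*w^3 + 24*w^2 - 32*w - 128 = (w + 4)*(w^3 + 6*w^2 - 32) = (w + 4)^2*(w^2 + 2*w - 8) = (w + 4)^3*(w - 2)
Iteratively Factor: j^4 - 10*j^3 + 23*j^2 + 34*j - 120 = (j - 4)*(j^3 - 6*j^2 - j + 30) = (j - 5)*(j - 4)*(j^2 - j - 6) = (j - 5)*(j - 4)*(j - 3)*(j + 2)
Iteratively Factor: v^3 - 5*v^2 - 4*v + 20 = (v - 5)*(v^2 - 4) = (v - 5)*(v - 2)*(v + 2)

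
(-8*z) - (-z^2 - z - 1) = z^2 - 7*z + 1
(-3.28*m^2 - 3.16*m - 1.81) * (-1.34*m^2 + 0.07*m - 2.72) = 4.3952*m^4 + 4.0048*m^3 + 11.1258*m^2 + 8.4685*m + 4.9232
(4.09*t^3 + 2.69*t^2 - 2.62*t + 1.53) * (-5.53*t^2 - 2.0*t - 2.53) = -22.6177*t^5 - 23.0557*t^4 - 1.2391*t^3 - 10.0266*t^2 + 3.5686*t - 3.8709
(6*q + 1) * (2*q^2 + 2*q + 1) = 12*q^3 + 14*q^2 + 8*q + 1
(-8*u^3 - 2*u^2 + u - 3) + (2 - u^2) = -8*u^3 - 3*u^2 + u - 1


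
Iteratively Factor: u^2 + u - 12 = (u - 3)*(u + 4)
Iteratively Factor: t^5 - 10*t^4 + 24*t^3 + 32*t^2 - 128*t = (t - 4)*(t^4 - 6*t^3 + 32*t) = t*(t - 4)*(t^3 - 6*t^2 + 32) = t*(t - 4)^2*(t^2 - 2*t - 8) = t*(t - 4)^3*(t + 2)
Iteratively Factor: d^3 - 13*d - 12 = (d - 4)*(d^2 + 4*d + 3) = (d - 4)*(d + 1)*(d + 3)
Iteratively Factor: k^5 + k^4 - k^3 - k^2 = (k + 1)*(k^4 - k^2) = k*(k + 1)*(k^3 - k) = k*(k - 1)*(k + 1)*(k^2 + k) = k^2*(k - 1)*(k + 1)*(k + 1)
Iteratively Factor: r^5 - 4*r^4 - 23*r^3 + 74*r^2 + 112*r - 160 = (r - 5)*(r^4 + r^3 - 18*r^2 - 16*r + 32) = (r - 5)*(r - 1)*(r^3 + 2*r^2 - 16*r - 32) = (r - 5)*(r - 1)*(r + 2)*(r^2 - 16) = (r - 5)*(r - 1)*(r + 2)*(r + 4)*(r - 4)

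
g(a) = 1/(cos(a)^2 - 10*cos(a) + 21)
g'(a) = (2*sin(a)*cos(a) - 10*sin(a))/(cos(a)^2 - 10*cos(a) + 21)^2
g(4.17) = 0.04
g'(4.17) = 0.01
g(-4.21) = 0.04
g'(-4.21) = -0.01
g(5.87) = 0.08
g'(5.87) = 0.02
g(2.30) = 0.04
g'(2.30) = -0.01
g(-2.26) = 0.04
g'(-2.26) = 0.01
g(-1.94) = 0.04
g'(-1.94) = 0.02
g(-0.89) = 0.07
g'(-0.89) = 0.03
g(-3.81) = 0.03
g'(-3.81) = -0.01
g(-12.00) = 0.08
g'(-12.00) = -0.03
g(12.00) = 0.08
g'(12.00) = 0.03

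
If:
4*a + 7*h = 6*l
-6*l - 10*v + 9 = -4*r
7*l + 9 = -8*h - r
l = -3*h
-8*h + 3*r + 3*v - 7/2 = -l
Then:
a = -965/196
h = 193/245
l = -579/245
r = 304/245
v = 197/70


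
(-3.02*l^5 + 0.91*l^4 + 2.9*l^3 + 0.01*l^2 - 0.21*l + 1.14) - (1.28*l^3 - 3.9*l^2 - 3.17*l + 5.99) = -3.02*l^5 + 0.91*l^4 + 1.62*l^3 + 3.91*l^2 + 2.96*l - 4.85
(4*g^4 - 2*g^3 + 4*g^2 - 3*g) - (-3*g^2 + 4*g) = 4*g^4 - 2*g^3 + 7*g^2 - 7*g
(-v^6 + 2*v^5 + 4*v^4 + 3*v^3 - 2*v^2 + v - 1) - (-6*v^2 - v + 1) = -v^6 + 2*v^5 + 4*v^4 + 3*v^3 + 4*v^2 + 2*v - 2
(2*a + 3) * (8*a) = 16*a^2 + 24*a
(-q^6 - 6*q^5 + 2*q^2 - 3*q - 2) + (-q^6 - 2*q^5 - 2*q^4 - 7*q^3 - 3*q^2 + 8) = -2*q^6 - 8*q^5 - 2*q^4 - 7*q^3 - q^2 - 3*q + 6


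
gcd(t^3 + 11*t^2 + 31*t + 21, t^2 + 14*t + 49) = t + 7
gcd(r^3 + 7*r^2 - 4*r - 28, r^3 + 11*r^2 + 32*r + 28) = r^2 + 9*r + 14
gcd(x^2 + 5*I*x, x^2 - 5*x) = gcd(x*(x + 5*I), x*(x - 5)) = x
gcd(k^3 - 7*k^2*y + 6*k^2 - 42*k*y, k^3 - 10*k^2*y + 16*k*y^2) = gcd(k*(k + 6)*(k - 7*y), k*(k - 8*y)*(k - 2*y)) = k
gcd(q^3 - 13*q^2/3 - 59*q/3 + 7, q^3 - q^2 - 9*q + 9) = q + 3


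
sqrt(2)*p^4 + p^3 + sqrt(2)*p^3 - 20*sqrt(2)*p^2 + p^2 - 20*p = p*(p - 4)*(p + 5)*(sqrt(2)*p + 1)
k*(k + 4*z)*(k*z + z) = k^3*z + 4*k^2*z^2 + k^2*z + 4*k*z^2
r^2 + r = r*(r + 1)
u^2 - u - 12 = (u - 4)*(u + 3)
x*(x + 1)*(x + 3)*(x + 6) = x^4 + 10*x^3 + 27*x^2 + 18*x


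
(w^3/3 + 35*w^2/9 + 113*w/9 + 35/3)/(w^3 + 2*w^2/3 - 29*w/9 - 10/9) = (3*w^3 + 35*w^2 + 113*w + 105)/(9*w^3 + 6*w^2 - 29*w - 10)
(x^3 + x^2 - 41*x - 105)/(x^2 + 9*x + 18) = (x^2 - 2*x - 35)/(x + 6)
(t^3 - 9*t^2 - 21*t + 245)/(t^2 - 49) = (t^2 - 2*t - 35)/(t + 7)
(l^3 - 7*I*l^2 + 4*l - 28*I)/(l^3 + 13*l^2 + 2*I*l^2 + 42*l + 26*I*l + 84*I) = (l^2 - 9*I*l - 14)/(l^2 + 13*l + 42)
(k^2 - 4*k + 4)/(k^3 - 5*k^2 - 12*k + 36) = (k - 2)/(k^2 - 3*k - 18)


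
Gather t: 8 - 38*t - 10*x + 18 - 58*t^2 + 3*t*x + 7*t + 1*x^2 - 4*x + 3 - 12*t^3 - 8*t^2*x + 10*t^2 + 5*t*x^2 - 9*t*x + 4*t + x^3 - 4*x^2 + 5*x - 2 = -12*t^3 + t^2*(-8*x - 48) + t*(5*x^2 - 6*x - 27) + x^3 - 3*x^2 - 9*x + 27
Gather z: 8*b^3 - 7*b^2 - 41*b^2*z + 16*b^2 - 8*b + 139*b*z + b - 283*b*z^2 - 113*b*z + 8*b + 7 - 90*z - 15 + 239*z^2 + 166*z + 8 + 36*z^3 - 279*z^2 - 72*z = 8*b^3 + 9*b^2 + b + 36*z^3 + z^2*(-283*b - 40) + z*(-41*b^2 + 26*b + 4)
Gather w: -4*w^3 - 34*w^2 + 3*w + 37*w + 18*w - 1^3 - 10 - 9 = -4*w^3 - 34*w^2 + 58*w - 20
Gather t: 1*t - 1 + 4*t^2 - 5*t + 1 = 4*t^2 - 4*t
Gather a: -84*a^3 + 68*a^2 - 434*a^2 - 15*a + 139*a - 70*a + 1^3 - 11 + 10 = -84*a^3 - 366*a^2 + 54*a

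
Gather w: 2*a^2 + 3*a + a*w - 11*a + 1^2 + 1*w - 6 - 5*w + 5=2*a^2 - 8*a + w*(a - 4)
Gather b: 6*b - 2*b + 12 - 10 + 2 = 4*b + 4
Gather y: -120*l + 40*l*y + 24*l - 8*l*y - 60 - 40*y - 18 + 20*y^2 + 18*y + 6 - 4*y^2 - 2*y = -96*l + 16*y^2 + y*(32*l - 24) - 72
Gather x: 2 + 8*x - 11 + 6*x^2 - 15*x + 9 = 6*x^2 - 7*x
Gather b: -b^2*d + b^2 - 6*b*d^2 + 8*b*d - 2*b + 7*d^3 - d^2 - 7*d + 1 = b^2*(1 - d) + b*(-6*d^2 + 8*d - 2) + 7*d^3 - d^2 - 7*d + 1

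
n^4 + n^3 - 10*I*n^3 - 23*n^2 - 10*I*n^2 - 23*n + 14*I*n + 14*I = (n + 1)*(n - 7*I)*(n - 2*I)*(n - I)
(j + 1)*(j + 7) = j^2 + 8*j + 7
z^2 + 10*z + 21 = (z + 3)*(z + 7)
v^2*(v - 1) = v^3 - v^2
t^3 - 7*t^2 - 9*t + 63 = (t - 7)*(t - 3)*(t + 3)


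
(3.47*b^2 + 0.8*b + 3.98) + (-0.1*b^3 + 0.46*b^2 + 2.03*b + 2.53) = -0.1*b^3 + 3.93*b^2 + 2.83*b + 6.51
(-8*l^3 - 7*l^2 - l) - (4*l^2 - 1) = -8*l^3 - 11*l^2 - l + 1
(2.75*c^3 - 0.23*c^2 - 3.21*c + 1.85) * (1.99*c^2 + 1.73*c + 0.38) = 5.4725*c^5 + 4.2998*c^4 - 5.7408*c^3 - 1.9592*c^2 + 1.9807*c + 0.703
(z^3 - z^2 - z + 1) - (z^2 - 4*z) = z^3 - 2*z^2 + 3*z + 1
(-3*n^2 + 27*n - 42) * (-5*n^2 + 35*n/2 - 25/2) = 15*n^4 - 375*n^3/2 + 720*n^2 - 2145*n/2 + 525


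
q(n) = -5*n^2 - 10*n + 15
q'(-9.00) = 80.00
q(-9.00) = -300.00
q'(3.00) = -40.00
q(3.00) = -60.00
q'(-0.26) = -7.40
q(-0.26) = 17.26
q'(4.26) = -52.60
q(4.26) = -118.34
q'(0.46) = -14.60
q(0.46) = 9.34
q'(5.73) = -67.30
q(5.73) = -206.46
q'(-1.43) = 4.30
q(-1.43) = 19.08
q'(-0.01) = -9.90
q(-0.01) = 15.10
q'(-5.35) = 43.50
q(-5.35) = -74.61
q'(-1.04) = 0.40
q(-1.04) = 19.99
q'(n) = -10*n - 10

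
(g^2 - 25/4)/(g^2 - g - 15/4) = (2*g + 5)/(2*g + 3)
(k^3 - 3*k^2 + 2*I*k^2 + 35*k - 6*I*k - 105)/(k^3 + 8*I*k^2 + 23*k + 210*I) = (k - 3)/(k + 6*I)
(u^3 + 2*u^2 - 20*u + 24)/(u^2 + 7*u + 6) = (u^2 - 4*u + 4)/(u + 1)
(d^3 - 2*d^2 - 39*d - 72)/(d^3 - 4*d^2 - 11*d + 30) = (d^2 - 5*d - 24)/(d^2 - 7*d + 10)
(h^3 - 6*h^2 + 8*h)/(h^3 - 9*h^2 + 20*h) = (h - 2)/(h - 5)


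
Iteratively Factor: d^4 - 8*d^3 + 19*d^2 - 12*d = (d - 3)*(d^3 - 5*d^2 + 4*d) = d*(d - 3)*(d^2 - 5*d + 4) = d*(d - 3)*(d - 1)*(d - 4)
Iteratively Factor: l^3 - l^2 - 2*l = (l + 1)*(l^2 - 2*l) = l*(l + 1)*(l - 2)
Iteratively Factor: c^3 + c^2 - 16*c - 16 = (c - 4)*(c^2 + 5*c + 4) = (c - 4)*(c + 1)*(c + 4)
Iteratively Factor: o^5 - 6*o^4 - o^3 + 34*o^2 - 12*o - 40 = (o - 2)*(o^4 - 4*o^3 - 9*o^2 + 16*o + 20) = (o - 2)*(o + 2)*(o^3 - 6*o^2 + 3*o + 10) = (o - 2)^2*(o + 2)*(o^2 - 4*o - 5) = (o - 5)*(o - 2)^2*(o + 2)*(o + 1)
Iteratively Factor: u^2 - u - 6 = (u + 2)*(u - 3)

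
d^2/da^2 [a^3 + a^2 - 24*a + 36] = 6*a + 2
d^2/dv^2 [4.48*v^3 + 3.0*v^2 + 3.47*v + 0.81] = 26.88*v + 6.0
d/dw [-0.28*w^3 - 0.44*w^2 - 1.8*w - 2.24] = -0.84*w^2 - 0.88*w - 1.8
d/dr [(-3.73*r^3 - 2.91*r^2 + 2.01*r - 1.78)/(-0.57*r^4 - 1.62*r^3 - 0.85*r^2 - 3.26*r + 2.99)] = (-2.1261*r^6 - 3.3174*r^5 + 1.8934*r^4 + 26.7736*r^3 - 30.9138*r^2 - 20.4278*r + 0.207100000000001)/(0.3249*r^8 + 1.8468*r^7 + 3.5934*r^6 + 6.4704*r^5 + 7.8763*r^4 - 4.1456*r^3 + 5.5446*r^2 - 19.4948*r + 8.9401)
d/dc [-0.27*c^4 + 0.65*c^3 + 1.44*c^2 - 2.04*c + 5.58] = -1.08*c^3 + 1.95*c^2 + 2.88*c - 2.04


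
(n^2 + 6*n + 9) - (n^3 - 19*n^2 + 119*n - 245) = -n^3 + 20*n^2 - 113*n + 254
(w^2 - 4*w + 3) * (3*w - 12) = 3*w^3 - 24*w^2 + 57*w - 36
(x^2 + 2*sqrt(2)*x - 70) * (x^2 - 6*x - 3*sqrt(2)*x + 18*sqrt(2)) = x^4 - 6*x^3 - sqrt(2)*x^3 - 82*x^2 + 6*sqrt(2)*x^2 + 210*sqrt(2)*x + 492*x - 1260*sqrt(2)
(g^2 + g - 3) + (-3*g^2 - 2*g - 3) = -2*g^2 - g - 6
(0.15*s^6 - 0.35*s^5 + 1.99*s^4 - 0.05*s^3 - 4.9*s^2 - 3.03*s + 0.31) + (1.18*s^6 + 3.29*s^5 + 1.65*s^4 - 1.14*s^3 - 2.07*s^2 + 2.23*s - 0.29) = 1.33*s^6 + 2.94*s^5 + 3.64*s^4 - 1.19*s^3 - 6.97*s^2 - 0.8*s + 0.02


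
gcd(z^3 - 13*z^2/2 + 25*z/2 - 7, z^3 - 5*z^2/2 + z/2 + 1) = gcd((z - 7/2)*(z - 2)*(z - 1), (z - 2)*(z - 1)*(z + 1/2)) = z^2 - 3*z + 2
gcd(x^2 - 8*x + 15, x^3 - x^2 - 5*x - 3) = x - 3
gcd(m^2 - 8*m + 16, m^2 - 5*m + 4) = m - 4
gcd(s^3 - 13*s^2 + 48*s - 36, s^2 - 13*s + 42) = s - 6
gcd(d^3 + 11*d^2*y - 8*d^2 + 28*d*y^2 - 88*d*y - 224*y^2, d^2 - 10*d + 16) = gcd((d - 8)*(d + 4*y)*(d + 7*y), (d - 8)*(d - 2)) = d - 8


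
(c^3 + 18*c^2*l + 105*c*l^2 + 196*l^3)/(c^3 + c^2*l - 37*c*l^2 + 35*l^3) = (c^2 + 11*c*l + 28*l^2)/(c^2 - 6*c*l + 5*l^2)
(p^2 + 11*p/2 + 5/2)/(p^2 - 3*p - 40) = (p + 1/2)/(p - 8)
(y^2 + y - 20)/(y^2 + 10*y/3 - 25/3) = 3*(y - 4)/(3*y - 5)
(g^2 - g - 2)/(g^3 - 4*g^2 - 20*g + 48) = (g + 1)/(g^2 - 2*g - 24)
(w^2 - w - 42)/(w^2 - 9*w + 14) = (w + 6)/(w - 2)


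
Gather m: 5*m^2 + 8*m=5*m^2 + 8*m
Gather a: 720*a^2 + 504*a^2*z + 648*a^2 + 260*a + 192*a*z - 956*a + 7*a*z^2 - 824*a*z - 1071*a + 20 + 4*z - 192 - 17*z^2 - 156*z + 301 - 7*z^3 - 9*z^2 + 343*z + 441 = a^2*(504*z + 1368) + a*(7*z^2 - 632*z - 1767) - 7*z^3 - 26*z^2 + 191*z + 570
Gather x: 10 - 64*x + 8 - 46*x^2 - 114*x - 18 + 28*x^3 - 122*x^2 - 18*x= 28*x^3 - 168*x^2 - 196*x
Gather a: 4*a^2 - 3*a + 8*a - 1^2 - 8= 4*a^2 + 5*a - 9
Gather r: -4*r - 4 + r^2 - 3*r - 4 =r^2 - 7*r - 8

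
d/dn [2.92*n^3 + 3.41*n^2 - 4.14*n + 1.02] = 8.76*n^2 + 6.82*n - 4.14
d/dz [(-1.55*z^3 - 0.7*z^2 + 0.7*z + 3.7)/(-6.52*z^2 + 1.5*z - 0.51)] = (10.106*z^4 - 4.65*z^3 + 5.8855*z^2 + 48.962*z - 5.907)/(42.5104*z^4 - 19.56*z^3 + 8.9004*z^2 - 1.53*z + 0.2601)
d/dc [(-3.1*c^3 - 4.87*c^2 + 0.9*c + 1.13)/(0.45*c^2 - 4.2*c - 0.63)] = (-1.395*c^4 + 26.04*c^3 + 25.908*c^2 + 5.1192*c + 4.179)/(0.2025*c^4 - 3.78*c^3 + 17.073*c^2 + 5.292*c + 0.3969)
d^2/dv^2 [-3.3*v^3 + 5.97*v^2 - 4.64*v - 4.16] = 11.94 - 19.8*v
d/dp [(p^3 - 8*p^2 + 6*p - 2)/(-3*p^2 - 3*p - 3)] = (-p^4 - 2*p^3 + 11*p^2 + 12*p - 8)/(3*(p^4 + 2*p^3 + 3*p^2 + 2*p + 1))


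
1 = 1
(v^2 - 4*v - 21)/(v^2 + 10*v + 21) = (v - 7)/(v + 7)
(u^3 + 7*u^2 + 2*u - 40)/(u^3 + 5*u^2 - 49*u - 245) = (u^2 + 2*u - 8)/(u^2 - 49)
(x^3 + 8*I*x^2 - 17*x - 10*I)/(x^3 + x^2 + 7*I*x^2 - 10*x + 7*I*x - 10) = (x + I)/(x + 1)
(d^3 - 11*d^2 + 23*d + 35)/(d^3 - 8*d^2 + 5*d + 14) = (d - 5)/(d - 2)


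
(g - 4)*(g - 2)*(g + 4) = g^3 - 2*g^2 - 16*g + 32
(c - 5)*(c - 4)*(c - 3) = c^3 - 12*c^2 + 47*c - 60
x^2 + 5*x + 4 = (x + 1)*(x + 4)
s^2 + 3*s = s*(s + 3)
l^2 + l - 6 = (l - 2)*(l + 3)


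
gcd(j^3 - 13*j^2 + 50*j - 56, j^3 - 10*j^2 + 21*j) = j - 7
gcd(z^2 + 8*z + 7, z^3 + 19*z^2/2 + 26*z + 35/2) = z + 1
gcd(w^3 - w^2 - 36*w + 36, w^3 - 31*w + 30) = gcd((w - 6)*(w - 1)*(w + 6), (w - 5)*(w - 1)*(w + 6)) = w^2 + 5*w - 6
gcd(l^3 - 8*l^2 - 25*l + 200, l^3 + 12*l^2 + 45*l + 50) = l + 5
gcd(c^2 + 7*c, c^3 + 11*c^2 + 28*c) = c^2 + 7*c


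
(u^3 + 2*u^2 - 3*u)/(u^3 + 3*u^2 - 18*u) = (u^2 + 2*u - 3)/(u^2 + 3*u - 18)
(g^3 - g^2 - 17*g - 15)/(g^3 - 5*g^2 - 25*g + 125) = (g^2 + 4*g + 3)/(g^2 - 25)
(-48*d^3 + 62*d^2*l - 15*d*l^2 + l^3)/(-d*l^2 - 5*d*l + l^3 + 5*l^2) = (48*d^2 - 14*d*l + l^2)/(l*(l + 5))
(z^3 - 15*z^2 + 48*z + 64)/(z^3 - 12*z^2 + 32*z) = (z^2 - 7*z - 8)/(z*(z - 4))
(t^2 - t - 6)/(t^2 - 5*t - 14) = (t - 3)/(t - 7)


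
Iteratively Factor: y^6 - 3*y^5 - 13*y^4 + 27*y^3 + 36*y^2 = (y)*(y^5 - 3*y^4 - 13*y^3 + 27*y^2 + 36*y) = y^2*(y^4 - 3*y^3 - 13*y^2 + 27*y + 36) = y^2*(y + 1)*(y^3 - 4*y^2 - 9*y + 36) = y^2*(y - 3)*(y + 1)*(y^2 - y - 12) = y^2*(y - 4)*(y - 3)*(y + 1)*(y + 3)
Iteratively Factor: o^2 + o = (o)*(o + 1)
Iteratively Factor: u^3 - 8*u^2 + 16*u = (u - 4)*(u^2 - 4*u) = u*(u - 4)*(u - 4)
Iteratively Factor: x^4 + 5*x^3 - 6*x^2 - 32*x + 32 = (x - 2)*(x^3 + 7*x^2 + 8*x - 16) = (x - 2)*(x + 4)*(x^2 + 3*x - 4) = (x - 2)*(x - 1)*(x + 4)*(x + 4)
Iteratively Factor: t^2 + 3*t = (t)*(t + 3)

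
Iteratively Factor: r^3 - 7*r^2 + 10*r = (r)*(r^2 - 7*r + 10) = r*(r - 5)*(r - 2)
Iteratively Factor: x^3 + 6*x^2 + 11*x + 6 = (x + 1)*(x^2 + 5*x + 6) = (x + 1)*(x + 3)*(x + 2)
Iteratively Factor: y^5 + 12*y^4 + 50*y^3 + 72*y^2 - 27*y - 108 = (y + 3)*(y^4 + 9*y^3 + 23*y^2 + 3*y - 36) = (y - 1)*(y + 3)*(y^3 + 10*y^2 + 33*y + 36) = (y - 1)*(y + 3)^2*(y^2 + 7*y + 12) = (y - 1)*(y + 3)^2*(y + 4)*(y + 3)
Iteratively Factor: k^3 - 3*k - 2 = (k + 1)*(k^2 - k - 2) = (k - 2)*(k + 1)*(k + 1)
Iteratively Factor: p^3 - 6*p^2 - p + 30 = (p + 2)*(p^2 - 8*p + 15) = (p - 3)*(p + 2)*(p - 5)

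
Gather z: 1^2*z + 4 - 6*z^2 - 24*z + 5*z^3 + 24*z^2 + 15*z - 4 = 5*z^3 + 18*z^2 - 8*z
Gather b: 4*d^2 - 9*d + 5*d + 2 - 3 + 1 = 4*d^2 - 4*d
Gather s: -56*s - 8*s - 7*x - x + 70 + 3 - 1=-64*s - 8*x + 72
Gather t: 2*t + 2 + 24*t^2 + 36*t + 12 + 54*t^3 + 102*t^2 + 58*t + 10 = 54*t^3 + 126*t^2 + 96*t + 24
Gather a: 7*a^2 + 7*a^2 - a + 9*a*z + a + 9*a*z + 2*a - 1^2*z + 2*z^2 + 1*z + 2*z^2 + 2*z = 14*a^2 + a*(18*z + 2) + 4*z^2 + 2*z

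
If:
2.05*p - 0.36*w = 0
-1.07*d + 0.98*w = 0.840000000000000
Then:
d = 0.91588785046729*w - 0.785046728971963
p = 0.175609756097561*w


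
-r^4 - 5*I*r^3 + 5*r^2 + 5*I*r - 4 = (r + I)*(r + 4*I)*(-I*r - I)*(-I*r + I)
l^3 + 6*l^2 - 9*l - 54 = (l - 3)*(l + 3)*(l + 6)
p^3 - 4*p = p*(p - 2)*(p + 2)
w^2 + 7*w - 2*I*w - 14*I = (w + 7)*(w - 2*I)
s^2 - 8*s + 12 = (s - 6)*(s - 2)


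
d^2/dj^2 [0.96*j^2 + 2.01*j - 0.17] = 1.92000000000000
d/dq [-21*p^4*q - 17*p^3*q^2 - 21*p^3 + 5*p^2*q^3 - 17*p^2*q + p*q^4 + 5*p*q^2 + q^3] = -21*p^4 - 34*p^3*q + 15*p^2*q^2 - 17*p^2 + 4*p*q^3 + 10*p*q + 3*q^2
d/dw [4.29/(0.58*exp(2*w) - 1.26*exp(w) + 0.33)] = (5.4054 - 4.9764*exp(w))*exp(w)/(0.58*exp(2*w) - 1.26*exp(w) + 0.33)^2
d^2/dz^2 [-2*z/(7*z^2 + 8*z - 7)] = 4*(-4*z*(7*z + 4)^2 + (21*z + 8)*(7*z^2 + 8*z - 7))/(7*z^2 + 8*z - 7)^3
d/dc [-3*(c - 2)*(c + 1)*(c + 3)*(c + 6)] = -12*c^3 - 72*c^2 - 42*c + 108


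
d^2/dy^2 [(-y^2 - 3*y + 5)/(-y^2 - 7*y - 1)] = 4*(-2*y^3 - 9*y^2 - 57*y - 130)/(y^6 + 21*y^5 + 150*y^4 + 385*y^3 + 150*y^2 + 21*y + 1)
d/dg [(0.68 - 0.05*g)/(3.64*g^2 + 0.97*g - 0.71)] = (0.182*g^2 - 4.9504*g - 0.6241)/(13.2496*g^4 + 7.0616*g^3 - 4.2279*g^2 - 1.3774*g + 0.5041)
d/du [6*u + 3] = 6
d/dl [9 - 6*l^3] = -18*l^2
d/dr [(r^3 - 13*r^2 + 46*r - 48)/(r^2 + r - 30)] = (r^4 + 2*r^3 - 149*r^2 + 876*r - 1332)/(r^4 + 2*r^3 - 59*r^2 - 60*r + 900)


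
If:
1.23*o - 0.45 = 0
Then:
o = 0.37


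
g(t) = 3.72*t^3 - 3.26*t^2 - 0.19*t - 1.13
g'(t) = 11.16*t^2 - 6.52*t - 0.19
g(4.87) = 350.29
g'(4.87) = 232.74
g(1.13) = -0.14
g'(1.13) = 6.69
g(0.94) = -1.10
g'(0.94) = 3.54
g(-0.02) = -1.13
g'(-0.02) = -0.06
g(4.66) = 303.64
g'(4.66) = 211.77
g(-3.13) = -146.54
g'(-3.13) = 129.55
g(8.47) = 2023.83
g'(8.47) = 745.21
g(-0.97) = -7.41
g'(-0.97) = 16.63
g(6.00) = 683.89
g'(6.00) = 362.45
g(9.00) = 2444.98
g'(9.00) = 845.09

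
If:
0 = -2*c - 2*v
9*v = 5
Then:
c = -5/9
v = 5/9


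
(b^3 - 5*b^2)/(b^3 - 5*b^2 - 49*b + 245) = b^2/(b^2 - 49)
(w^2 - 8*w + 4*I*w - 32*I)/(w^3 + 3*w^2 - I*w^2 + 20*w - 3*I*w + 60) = (w - 8)/(w^2 + w*(3 - 5*I) - 15*I)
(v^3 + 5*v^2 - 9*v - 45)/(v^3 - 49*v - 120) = (v - 3)/(v - 8)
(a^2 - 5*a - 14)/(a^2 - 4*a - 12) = (a - 7)/(a - 6)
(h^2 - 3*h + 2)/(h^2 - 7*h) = (h^2 - 3*h + 2)/(h*(h - 7))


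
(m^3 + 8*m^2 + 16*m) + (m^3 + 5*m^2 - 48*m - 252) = 2*m^3 + 13*m^2 - 32*m - 252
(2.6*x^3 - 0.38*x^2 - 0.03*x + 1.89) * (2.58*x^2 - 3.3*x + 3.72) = 6.708*x^5 - 9.5604*x^4 + 10.8486*x^3 + 3.5616*x^2 - 6.3486*x + 7.0308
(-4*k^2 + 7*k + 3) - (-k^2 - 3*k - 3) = -3*k^2 + 10*k + 6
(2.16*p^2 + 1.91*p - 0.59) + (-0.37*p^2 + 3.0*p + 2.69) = 1.79*p^2 + 4.91*p + 2.1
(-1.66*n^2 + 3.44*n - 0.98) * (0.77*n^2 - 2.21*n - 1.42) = -1.2782*n^4 + 6.3174*n^3 - 5.9998*n^2 - 2.719*n + 1.3916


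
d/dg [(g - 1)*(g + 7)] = 2*g + 6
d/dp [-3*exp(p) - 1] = -3*exp(p)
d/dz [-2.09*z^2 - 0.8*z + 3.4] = -4.18*z - 0.8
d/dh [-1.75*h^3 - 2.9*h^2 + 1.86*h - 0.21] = -5.25*h^2 - 5.8*h + 1.86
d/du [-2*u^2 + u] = 1 - 4*u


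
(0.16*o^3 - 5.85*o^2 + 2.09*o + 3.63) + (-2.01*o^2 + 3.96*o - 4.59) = 0.16*o^3 - 7.86*o^2 + 6.05*o - 0.96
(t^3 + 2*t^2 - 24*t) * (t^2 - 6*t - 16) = t^5 - 4*t^4 - 52*t^3 + 112*t^2 + 384*t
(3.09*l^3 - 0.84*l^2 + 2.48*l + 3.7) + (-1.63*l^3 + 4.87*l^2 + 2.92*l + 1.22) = 1.46*l^3 + 4.03*l^2 + 5.4*l + 4.92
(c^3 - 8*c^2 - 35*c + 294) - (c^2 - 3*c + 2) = c^3 - 9*c^2 - 32*c + 292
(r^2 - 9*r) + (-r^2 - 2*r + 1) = 1 - 11*r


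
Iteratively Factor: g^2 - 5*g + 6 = (g - 3)*(g - 2)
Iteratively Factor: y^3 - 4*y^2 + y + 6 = (y - 3)*(y^2 - y - 2) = (y - 3)*(y - 2)*(y + 1)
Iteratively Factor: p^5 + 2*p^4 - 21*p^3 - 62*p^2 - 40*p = (p - 5)*(p^4 + 7*p^3 + 14*p^2 + 8*p) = p*(p - 5)*(p^3 + 7*p^2 + 14*p + 8) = p*(p - 5)*(p + 2)*(p^2 + 5*p + 4) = p*(p - 5)*(p + 2)*(p + 4)*(p + 1)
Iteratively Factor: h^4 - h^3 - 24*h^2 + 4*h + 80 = (h + 4)*(h^3 - 5*h^2 - 4*h + 20) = (h + 2)*(h + 4)*(h^2 - 7*h + 10) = (h - 2)*(h + 2)*(h + 4)*(h - 5)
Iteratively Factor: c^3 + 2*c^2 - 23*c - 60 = (c + 4)*(c^2 - 2*c - 15) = (c + 3)*(c + 4)*(c - 5)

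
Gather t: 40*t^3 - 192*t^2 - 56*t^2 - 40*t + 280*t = 40*t^3 - 248*t^2 + 240*t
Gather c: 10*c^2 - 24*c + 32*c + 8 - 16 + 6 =10*c^2 + 8*c - 2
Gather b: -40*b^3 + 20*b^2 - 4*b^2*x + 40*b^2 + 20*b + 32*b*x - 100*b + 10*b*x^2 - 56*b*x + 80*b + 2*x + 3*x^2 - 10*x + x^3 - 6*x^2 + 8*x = -40*b^3 + b^2*(60 - 4*x) + b*(10*x^2 - 24*x) + x^3 - 3*x^2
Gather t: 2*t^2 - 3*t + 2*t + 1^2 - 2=2*t^2 - t - 1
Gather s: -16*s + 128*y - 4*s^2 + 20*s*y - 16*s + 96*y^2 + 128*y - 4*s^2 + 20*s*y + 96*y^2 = -8*s^2 + s*(40*y - 32) + 192*y^2 + 256*y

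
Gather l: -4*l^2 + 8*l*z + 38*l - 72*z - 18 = -4*l^2 + l*(8*z + 38) - 72*z - 18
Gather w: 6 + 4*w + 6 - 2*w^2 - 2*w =-2*w^2 + 2*w + 12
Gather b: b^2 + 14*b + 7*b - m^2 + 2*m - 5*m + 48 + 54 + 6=b^2 + 21*b - m^2 - 3*m + 108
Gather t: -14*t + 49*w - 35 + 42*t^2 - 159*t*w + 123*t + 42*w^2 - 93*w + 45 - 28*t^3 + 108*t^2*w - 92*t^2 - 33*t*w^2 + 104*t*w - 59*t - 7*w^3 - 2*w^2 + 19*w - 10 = -28*t^3 + t^2*(108*w - 50) + t*(-33*w^2 - 55*w + 50) - 7*w^3 + 40*w^2 - 25*w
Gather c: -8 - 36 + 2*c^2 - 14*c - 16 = 2*c^2 - 14*c - 60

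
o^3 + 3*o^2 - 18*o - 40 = (o - 4)*(o + 2)*(o + 5)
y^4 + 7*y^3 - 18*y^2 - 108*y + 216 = (y - 3)*(y - 2)*(y + 6)^2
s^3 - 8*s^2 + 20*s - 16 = (s - 4)*(s - 2)^2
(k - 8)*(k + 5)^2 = k^3 + 2*k^2 - 55*k - 200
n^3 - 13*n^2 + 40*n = n*(n - 8)*(n - 5)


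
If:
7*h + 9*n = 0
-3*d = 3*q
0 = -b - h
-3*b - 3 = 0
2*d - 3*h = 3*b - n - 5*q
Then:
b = -1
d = -7/27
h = 1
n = -7/9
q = 7/27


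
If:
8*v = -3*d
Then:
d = -8*v/3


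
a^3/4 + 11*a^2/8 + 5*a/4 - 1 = (a/4 + 1)*(a - 1/2)*(a + 2)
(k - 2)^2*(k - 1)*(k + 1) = k^4 - 4*k^3 + 3*k^2 + 4*k - 4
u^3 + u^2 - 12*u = u*(u - 3)*(u + 4)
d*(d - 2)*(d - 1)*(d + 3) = d^4 - 7*d^2 + 6*d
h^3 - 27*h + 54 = (h - 3)^2*(h + 6)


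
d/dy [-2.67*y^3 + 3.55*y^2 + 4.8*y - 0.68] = -8.01*y^2 + 7.1*y + 4.8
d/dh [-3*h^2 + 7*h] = 7 - 6*h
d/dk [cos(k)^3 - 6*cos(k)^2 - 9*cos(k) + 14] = 3*(sin(k)^2 + 4*cos(k) + 2)*sin(k)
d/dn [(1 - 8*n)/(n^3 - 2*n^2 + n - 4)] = (-8*n^3 + 16*n^2 - 8*n + (8*n - 1)*(3*n^2 - 4*n + 1) + 32)/(n^3 - 2*n^2 + n - 4)^2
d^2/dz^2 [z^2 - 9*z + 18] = 2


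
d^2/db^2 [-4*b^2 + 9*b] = -8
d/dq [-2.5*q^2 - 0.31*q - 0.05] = -5.0*q - 0.31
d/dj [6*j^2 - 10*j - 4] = 12*j - 10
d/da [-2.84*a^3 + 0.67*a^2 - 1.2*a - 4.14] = -8.52*a^2 + 1.34*a - 1.2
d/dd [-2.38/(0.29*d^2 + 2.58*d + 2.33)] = (1.3804*d + 6.1404)/(0.29*d^2 + 2.58*d + 2.33)^2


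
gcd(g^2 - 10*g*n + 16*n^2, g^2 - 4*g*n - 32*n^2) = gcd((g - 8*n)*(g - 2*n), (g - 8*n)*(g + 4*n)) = g - 8*n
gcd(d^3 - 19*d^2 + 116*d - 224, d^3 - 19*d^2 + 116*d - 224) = d^3 - 19*d^2 + 116*d - 224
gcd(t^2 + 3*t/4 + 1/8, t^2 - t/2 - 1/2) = t + 1/2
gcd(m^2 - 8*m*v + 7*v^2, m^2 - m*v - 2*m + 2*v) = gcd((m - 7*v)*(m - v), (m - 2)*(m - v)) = -m + v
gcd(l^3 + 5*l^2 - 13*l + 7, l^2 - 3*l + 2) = l - 1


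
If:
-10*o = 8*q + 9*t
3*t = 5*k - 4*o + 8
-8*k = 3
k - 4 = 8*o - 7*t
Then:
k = -3/8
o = 119/208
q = -28/13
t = 133/104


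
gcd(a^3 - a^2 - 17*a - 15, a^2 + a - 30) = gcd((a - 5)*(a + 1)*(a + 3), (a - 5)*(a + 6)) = a - 5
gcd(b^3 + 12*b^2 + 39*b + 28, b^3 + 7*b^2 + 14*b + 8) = b^2 + 5*b + 4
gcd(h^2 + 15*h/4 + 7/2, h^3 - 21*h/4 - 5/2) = h + 2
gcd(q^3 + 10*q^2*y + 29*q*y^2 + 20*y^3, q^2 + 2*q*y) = 1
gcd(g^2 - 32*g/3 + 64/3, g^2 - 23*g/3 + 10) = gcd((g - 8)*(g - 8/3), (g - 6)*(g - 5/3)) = 1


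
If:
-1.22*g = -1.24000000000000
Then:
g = 1.02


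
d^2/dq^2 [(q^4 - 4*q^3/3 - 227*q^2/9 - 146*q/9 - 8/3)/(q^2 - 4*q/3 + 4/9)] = 2*(81*q^4 - 216*q^3 + 216*q^2 - 4182*q - 3308)/(81*q^4 - 216*q^3 + 216*q^2 - 96*q + 16)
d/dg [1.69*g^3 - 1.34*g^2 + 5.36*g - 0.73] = 5.07*g^2 - 2.68*g + 5.36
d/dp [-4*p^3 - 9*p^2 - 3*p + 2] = -12*p^2 - 18*p - 3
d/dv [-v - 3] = -1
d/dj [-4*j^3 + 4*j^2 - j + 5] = -12*j^2 + 8*j - 1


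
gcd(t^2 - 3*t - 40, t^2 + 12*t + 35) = t + 5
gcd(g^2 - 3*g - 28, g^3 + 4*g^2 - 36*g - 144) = g + 4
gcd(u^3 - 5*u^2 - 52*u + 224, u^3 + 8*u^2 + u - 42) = u + 7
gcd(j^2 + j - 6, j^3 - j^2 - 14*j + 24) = j - 2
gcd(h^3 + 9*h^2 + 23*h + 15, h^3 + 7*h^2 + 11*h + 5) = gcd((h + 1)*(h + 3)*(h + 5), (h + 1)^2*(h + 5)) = h^2 + 6*h + 5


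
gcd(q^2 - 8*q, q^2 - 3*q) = q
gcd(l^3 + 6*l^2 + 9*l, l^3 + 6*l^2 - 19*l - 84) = l + 3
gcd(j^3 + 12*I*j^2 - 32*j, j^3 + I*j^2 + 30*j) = j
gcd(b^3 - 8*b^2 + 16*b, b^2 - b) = b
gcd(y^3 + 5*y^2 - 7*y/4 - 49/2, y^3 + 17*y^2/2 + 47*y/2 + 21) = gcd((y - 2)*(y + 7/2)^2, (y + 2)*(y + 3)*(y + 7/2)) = y + 7/2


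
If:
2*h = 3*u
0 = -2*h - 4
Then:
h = -2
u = -4/3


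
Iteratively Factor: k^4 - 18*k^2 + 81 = (k + 3)*(k^3 - 3*k^2 - 9*k + 27) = (k - 3)*(k + 3)*(k^2 - 9) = (k - 3)^2*(k + 3)*(k + 3)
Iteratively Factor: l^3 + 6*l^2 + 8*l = (l + 2)*(l^2 + 4*l) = (l + 2)*(l + 4)*(l)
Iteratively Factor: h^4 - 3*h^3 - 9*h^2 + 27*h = (h)*(h^3 - 3*h^2 - 9*h + 27) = h*(h - 3)*(h^2 - 9) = h*(h - 3)*(h + 3)*(h - 3)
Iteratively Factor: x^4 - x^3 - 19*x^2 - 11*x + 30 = (x + 2)*(x^3 - 3*x^2 - 13*x + 15) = (x - 5)*(x + 2)*(x^2 + 2*x - 3) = (x - 5)*(x - 1)*(x + 2)*(x + 3)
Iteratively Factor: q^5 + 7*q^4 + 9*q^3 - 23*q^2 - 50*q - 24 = (q + 1)*(q^4 + 6*q^3 + 3*q^2 - 26*q - 24) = (q - 2)*(q + 1)*(q^3 + 8*q^2 + 19*q + 12) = (q - 2)*(q + 1)*(q + 3)*(q^2 + 5*q + 4) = (q - 2)*(q + 1)*(q + 3)*(q + 4)*(q + 1)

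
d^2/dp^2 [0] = 0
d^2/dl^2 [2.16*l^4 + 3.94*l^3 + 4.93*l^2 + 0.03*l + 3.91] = 25.92*l^2 + 23.64*l + 9.86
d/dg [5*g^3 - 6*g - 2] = 15*g^2 - 6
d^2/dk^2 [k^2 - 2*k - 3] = 2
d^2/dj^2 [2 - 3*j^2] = -6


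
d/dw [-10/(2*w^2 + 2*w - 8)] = 5*(2*w + 1)/(w^2 + w - 4)^2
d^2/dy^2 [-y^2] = -2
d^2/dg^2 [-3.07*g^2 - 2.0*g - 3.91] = -6.14000000000000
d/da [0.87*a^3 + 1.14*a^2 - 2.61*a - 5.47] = 2.61*a^2 + 2.28*a - 2.61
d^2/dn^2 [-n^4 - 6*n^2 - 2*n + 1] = -12*n^2 - 12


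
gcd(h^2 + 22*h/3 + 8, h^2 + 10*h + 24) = h + 6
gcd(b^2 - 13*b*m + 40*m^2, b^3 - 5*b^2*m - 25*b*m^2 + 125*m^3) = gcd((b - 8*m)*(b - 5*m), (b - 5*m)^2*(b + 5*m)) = b - 5*m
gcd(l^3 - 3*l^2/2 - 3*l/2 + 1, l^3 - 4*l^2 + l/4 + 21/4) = l + 1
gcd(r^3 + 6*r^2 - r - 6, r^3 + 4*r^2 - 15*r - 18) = r^2 + 7*r + 6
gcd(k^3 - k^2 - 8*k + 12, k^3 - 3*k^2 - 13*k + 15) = k + 3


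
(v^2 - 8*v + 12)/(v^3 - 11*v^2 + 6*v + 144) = (v - 2)/(v^2 - 5*v - 24)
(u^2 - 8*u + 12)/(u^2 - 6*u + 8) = (u - 6)/(u - 4)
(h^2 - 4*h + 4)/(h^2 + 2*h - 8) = (h - 2)/(h + 4)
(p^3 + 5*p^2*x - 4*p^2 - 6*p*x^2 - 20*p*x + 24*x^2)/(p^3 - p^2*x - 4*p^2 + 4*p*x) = (p + 6*x)/p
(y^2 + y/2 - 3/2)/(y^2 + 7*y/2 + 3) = (y - 1)/(y + 2)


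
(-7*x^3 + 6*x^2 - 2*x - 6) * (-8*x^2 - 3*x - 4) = 56*x^5 - 27*x^4 + 26*x^3 + 30*x^2 + 26*x + 24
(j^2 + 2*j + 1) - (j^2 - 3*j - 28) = 5*j + 29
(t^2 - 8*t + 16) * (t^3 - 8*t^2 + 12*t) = t^5 - 16*t^4 + 92*t^3 - 224*t^2 + 192*t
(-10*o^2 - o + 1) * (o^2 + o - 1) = -10*o^4 - 11*o^3 + 10*o^2 + 2*o - 1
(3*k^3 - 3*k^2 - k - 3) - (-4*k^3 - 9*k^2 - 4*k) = 7*k^3 + 6*k^2 + 3*k - 3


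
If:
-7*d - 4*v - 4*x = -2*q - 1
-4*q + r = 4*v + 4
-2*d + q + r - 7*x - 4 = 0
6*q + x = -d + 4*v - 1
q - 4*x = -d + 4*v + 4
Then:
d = 26/45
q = -17/45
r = 53/45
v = -59/180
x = -28/45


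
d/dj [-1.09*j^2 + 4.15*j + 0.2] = 4.15 - 2.18*j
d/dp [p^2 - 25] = 2*p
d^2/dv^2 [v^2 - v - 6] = 2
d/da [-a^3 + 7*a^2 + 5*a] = -3*a^2 + 14*a + 5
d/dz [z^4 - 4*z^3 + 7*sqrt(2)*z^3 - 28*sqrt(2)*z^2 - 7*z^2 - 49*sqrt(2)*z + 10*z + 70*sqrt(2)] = 4*z^3 - 12*z^2 + 21*sqrt(2)*z^2 - 56*sqrt(2)*z - 14*z - 49*sqrt(2) + 10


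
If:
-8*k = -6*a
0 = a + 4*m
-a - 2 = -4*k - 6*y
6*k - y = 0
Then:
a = 2/29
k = 3/58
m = -1/58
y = 9/29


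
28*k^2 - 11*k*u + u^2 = (-7*k + u)*(-4*k + u)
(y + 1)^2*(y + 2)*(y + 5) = y^4 + 9*y^3 + 25*y^2 + 27*y + 10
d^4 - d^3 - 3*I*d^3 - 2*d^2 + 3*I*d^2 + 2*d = d*(d - 1)*(d - 2*I)*(d - I)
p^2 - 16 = (p - 4)*(p + 4)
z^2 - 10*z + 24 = (z - 6)*(z - 4)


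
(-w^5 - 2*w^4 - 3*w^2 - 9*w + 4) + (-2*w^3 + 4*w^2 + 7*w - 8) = -w^5 - 2*w^4 - 2*w^3 + w^2 - 2*w - 4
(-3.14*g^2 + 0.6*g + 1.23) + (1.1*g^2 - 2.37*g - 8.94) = -2.04*g^2 - 1.77*g - 7.71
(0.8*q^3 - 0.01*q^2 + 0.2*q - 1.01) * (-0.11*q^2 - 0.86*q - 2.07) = -0.088*q^5 - 0.6869*q^4 - 1.6694*q^3 - 0.0402*q^2 + 0.4546*q + 2.0907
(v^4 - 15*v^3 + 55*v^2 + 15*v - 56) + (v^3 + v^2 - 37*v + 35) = v^4 - 14*v^3 + 56*v^2 - 22*v - 21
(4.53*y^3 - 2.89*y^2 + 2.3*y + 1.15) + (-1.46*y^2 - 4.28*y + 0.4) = 4.53*y^3 - 4.35*y^2 - 1.98*y + 1.55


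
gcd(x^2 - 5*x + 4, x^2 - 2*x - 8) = x - 4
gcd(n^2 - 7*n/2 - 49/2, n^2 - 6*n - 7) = n - 7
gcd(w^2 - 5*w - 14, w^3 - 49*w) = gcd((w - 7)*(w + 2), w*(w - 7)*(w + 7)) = w - 7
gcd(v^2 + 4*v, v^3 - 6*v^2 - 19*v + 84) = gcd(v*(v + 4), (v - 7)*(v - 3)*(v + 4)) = v + 4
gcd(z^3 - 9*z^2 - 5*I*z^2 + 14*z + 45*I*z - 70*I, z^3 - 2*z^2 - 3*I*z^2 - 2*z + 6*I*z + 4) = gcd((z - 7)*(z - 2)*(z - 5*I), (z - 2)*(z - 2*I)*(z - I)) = z - 2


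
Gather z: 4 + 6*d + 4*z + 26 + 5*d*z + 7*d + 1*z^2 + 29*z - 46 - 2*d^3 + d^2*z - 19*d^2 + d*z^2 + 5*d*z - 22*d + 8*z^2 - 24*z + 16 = -2*d^3 - 19*d^2 - 9*d + z^2*(d + 9) + z*(d^2 + 10*d + 9)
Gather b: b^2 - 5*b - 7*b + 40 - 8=b^2 - 12*b + 32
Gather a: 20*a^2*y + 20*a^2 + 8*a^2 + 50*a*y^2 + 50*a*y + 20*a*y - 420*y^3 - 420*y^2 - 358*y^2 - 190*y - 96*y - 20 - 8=a^2*(20*y + 28) + a*(50*y^2 + 70*y) - 420*y^3 - 778*y^2 - 286*y - 28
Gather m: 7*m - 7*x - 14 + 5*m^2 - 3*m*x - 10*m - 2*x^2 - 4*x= 5*m^2 + m*(-3*x - 3) - 2*x^2 - 11*x - 14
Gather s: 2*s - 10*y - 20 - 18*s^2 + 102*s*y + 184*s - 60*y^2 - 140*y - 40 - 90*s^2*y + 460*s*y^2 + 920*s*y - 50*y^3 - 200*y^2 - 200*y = s^2*(-90*y - 18) + s*(460*y^2 + 1022*y + 186) - 50*y^3 - 260*y^2 - 350*y - 60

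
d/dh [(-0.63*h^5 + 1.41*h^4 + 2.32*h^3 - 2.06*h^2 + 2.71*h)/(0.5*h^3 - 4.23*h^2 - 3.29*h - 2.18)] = (-0.63*h^7 + 8.6997*h^6 - 3.6378*h^5 - 15.8333*h^4 - 30.2708*h^3 + 3.0679*h^2 + 8.9816*h - 5.9078)/(0.25*h^6 - 4.23*h^5 + 14.6029*h^4 + 25.6534*h^3 + 29.2669*h^2 + 14.3444*h + 4.7524)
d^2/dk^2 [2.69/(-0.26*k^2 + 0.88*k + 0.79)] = (-0.363688*k^2 + 1.230944*k + 2.69*(0.52*k - 0.88)*(1.04*k - 1.76) + 1.105052)/(-0.26*k^2 + 0.88*k + 0.79)^3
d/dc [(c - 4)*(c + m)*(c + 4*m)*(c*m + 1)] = m*(c - 4)*(c + m)*(c + 4*m) + (c - 4)*(c + m)*(c*m + 1) + (c - 4)*(c + 4*m)*(c*m + 1) + (c + m)*(c + 4*m)*(c*m + 1)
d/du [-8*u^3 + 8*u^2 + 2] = 8*u*(2 - 3*u)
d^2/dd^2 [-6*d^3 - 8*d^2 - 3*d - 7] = -36*d - 16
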